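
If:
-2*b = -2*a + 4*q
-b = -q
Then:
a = 3*q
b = q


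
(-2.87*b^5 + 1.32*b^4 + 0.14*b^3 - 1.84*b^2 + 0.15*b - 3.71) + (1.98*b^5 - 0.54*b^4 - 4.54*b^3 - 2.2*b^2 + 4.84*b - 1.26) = -0.89*b^5 + 0.78*b^4 - 4.4*b^3 - 4.04*b^2 + 4.99*b - 4.97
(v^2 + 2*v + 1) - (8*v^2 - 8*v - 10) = -7*v^2 + 10*v + 11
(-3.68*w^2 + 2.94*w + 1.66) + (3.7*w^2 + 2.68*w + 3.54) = 0.02*w^2 + 5.62*w + 5.2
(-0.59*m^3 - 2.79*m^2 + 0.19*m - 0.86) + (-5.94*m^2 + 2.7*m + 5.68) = -0.59*m^3 - 8.73*m^2 + 2.89*m + 4.82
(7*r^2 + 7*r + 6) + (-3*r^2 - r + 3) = 4*r^2 + 6*r + 9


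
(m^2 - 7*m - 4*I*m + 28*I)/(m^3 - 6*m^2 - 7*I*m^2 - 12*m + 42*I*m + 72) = (m - 7)/(m^2 - 3*m*(2 + I) + 18*I)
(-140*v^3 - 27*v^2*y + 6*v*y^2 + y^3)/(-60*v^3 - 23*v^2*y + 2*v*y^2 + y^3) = (7*v + y)/(3*v + y)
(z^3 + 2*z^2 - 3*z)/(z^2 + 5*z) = (z^2 + 2*z - 3)/(z + 5)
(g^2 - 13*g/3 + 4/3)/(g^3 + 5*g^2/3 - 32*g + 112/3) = (3*g - 1)/(3*g^2 + 17*g - 28)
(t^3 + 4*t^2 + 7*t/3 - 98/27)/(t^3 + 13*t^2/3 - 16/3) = (27*t^3 + 108*t^2 + 63*t - 98)/(9*(3*t^3 + 13*t^2 - 16))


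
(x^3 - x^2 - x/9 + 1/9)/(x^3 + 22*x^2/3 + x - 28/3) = (9*x^2 - 1)/(3*(3*x^2 + 25*x + 28))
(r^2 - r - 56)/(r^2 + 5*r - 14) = (r - 8)/(r - 2)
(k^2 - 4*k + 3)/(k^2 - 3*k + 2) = (k - 3)/(k - 2)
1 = 1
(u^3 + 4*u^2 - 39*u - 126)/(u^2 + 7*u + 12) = (u^2 + u - 42)/(u + 4)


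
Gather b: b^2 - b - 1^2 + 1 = b^2 - b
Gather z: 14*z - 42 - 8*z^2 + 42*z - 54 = -8*z^2 + 56*z - 96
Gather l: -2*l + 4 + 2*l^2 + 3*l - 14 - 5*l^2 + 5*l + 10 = -3*l^2 + 6*l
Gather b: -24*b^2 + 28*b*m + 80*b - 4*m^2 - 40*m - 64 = -24*b^2 + b*(28*m + 80) - 4*m^2 - 40*m - 64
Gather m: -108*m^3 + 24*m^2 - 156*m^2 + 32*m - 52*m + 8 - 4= -108*m^3 - 132*m^2 - 20*m + 4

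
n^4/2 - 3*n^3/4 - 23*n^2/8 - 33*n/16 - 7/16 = (n/2 + 1/4)*(n - 7/2)*(n + 1/2)*(n + 1)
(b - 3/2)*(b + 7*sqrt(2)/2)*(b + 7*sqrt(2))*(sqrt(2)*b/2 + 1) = sqrt(2)*b^4/2 - 3*sqrt(2)*b^3/4 + 23*b^3/2 - 69*b^2/4 + 35*sqrt(2)*b^2 - 105*sqrt(2)*b/2 + 49*b - 147/2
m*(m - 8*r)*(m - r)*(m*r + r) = m^4*r - 9*m^3*r^2 + m^3*r + 8*m^2*r^3 - 9*m^2*r^2 + 8*m*r^3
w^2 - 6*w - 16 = (w - 8)*(w + 2)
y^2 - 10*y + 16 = (y - 8)*(y - 2)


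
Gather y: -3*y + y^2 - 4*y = y^2 - 7*y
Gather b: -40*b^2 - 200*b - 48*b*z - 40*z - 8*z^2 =-40*b^2 + b*(-48*z - 200) - 8*z^2 - 40*z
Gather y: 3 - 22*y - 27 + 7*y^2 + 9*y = 7*y^2 - 13*y - 24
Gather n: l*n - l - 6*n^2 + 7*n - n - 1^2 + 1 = -l - 6*n^2 + n*(l + 6)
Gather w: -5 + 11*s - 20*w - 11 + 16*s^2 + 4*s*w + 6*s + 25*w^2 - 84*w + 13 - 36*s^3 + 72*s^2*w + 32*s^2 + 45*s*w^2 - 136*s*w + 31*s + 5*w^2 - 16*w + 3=-36*s^3 + 48*s^2 + 48*s + w^2*(45*s + 30) + w*(72*s^2 - 132*s - 120)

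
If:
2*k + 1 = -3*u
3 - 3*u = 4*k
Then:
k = 2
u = -5/3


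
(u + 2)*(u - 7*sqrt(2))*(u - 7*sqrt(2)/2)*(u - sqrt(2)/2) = u^4 - 11*sqrt(2)*u^3 + 2*u^3 - 22*sqrt(2)*u^2 + 119*u^2/2 - 49*sqrt(2)*u/2 + 119*u - 49*sqrt(2)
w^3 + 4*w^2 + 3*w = w*(w + 1)*(w + 3)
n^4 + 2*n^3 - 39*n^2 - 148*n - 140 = (n - 7)*(n + 2)^2*(n + 5)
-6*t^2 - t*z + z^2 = (-3*t + z)*(2*t + z)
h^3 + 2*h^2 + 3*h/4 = h*(h + 1/2)*(h + 3/2)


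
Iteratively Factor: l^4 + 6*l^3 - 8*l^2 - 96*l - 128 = (l + 4)*(l^3 + 2*l^2 - 16*l - 32) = (l + 2)*(l + 4)*(l^2 - 16) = (l - 4)*(l + 2)*(l + 4)*(l + 4)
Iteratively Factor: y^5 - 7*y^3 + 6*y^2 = (y - 2)*(y^4 + 2*y^3 - 3*y^2) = y*(y - 2)*(y^3 + 2*y^2 - 3*y) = y^2*(y - 2)*(y^2 + 2*y - 3) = y^2*(y - 2)*(y + 3)*(y - 1)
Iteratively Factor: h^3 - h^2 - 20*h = (h - 5)*(h^2 + 4*h) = h*(h - 5)*(h + 4)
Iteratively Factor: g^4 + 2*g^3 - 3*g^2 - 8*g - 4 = (g + 1)*(g^3 + g^2 - 4*g - 4) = (g - 2)*(g + 1)*(g^2 + 3*g + 2) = (g - 2)*(g + 1)*(g + 2)*(g + 1)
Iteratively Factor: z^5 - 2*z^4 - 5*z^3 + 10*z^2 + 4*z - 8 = (z + 1)*(z^4 - 3*z^3 - 2*z^2 + 12*z - 8) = (z - 2)*(z + 1)*(z^3 - z^2 - 4*z + 4) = (z - 2)*(z - 1)*(z + 1)*(z^2 - 4) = (z - 2)*(z - 1)*(z + 1)*(z + 2)*(z - 2)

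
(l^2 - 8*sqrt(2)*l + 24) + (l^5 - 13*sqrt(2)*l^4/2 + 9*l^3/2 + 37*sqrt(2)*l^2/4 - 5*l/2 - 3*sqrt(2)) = l^5 - 13*sqrt(2)*l^4/2 + 9*l^3/2 + l^2 + 37*sqrt(2)*l^2/4 - 8*sqrt(2)*l - 5*l/2 - 3*sqrt(2) + 24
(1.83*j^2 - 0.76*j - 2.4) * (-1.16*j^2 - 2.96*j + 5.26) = -2.1228*j^4 - 4.5352*j^3 + 14.6594*j^2 + 3.1064*j - 12.624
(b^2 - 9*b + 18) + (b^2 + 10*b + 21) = 2*b^2 + b + 39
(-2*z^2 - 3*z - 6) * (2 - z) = 2*z^3 - z^2 - 12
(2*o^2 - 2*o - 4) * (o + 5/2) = 2*o^3 + 3*o^2 - 9*o - 10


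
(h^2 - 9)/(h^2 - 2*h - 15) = (h - 3)/(h - 5)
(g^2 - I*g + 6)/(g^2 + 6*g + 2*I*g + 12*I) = (g - 3*I)/(g + 6)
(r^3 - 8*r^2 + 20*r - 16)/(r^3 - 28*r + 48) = (r - 2)/(r + 6)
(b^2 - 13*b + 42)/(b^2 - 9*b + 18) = (b - 7)/(b - 3)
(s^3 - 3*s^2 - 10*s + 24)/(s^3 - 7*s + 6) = (s - 4)/(s - 1)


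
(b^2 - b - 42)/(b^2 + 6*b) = (b - 7)/b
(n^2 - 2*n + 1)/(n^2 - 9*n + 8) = (n - 1)/(n - 8)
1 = 1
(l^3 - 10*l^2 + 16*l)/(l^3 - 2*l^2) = (l - 8)/l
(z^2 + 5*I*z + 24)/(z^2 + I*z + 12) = (z + 8*I)/(z + 4*I)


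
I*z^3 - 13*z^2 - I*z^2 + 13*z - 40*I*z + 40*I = (z + 5*I)*(z + 8*I)*(I*z - I)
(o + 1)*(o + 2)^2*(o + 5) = o^4 + 10*o^3 + 33*o^2 + 44*o + 20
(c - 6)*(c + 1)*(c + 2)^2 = c^4 - c^3 - 22*c^2 - 44*c - 24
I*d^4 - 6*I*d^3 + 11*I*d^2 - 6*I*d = d*(d - 3)*(d - 2)*(I*d - I)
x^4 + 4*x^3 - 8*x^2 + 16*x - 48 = (x - 2)*(x + 6)*(x - 2*I)*(x + 2*I)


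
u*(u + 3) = u^2 + 3*u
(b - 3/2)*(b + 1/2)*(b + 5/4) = b^3 + b^2/4 - 2*b - 15/16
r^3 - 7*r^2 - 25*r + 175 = (r - 7)*(r - 5)*(r + 5)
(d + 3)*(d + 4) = d^2 + 7*d + 12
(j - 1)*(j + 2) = j^2 + j - 2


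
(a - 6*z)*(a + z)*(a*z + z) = a^3*z - 5*a^2*z^2 + a^2*z - 6*a*z^3 - 5*a*z^2 - 6*z^3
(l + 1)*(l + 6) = l^2 + 7*l + 6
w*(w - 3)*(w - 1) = w^3 - 4*w^2 + 3*w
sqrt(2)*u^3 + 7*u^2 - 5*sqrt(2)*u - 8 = (u - sqrt(2))*(u + 4*sqrt(2))*(sqrt(2)*u + 1)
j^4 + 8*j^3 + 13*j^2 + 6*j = j*(j + 1)^2*(j + 6)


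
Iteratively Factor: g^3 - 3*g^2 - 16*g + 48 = (g - 4)*(g^2 + g - 12) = (g - 4)*(g - 3)*(g + 4)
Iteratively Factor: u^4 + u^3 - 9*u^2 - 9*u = (u + 3)*(u^3 - 2*u^2 - 3*u) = u*(u + 3)*(u^2 - 2*u - 3) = u*(u + 1)*(u + 3)*(u - 3)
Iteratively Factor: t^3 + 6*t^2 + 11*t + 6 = (t + 1)*(t^2 + 5*t + 6) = (t + 1)*(t + 3)*(t + 2)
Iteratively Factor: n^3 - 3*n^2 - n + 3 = (n + 1)*(n^2 - 4*n + 3) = (n - 1)*(n + 1)*(n - 3)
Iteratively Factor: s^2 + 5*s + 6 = (s + 3)*(s + 2)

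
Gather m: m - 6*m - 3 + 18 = 15 - 5*m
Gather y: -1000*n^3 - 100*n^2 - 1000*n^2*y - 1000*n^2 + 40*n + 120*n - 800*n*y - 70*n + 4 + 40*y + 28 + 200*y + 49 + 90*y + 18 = -1000*n^3 - 1100*n^2 + 90*n + y*(-1000*n^2 - 800*n + 330) + 99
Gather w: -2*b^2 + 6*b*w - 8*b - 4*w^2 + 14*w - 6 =-2*b^2 - 8*b - 4*w^2 + w*(6*b + 14) - 6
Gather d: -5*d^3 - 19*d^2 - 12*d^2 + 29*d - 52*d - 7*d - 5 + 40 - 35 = -5*d^3 - 31*d^2 - 30*d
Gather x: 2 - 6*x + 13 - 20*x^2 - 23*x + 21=-20*x^2 - 29*x + 36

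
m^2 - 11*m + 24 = (m - 8)*(m - 3)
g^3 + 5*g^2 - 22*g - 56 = (g - 4)*(g + 2)*(g + 7)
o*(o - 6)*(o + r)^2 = o^4 + 2*o^3*r - 6*o^3 + o^2*r^2 - 12*o^2*r - 6*o*r^2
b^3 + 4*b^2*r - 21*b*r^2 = b*(b - 3*r)*(b + 7*r)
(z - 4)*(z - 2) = z^2 - 6*z + 8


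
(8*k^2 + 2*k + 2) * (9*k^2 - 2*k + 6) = 72*k^4 + 2*k^3 + 62*k^2 + 8*k + 12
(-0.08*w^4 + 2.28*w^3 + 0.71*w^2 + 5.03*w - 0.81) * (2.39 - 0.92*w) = 0.0736*w^5 - 2.2888*w^4 + 4.796*w^3 - 2.9307*w^2 + 12.7669*w - 1.9359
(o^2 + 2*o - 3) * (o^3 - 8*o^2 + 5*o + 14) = o^5 - 6*o^4 - 14*o^3 + 48*o^2 + 13*o - 42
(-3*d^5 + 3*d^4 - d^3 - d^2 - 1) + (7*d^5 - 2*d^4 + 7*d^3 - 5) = 4*d^5 + d^4 + 6*d^3 - d^2 - 6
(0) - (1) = -1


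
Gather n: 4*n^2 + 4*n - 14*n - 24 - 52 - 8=4*n^2 - 10*n - 84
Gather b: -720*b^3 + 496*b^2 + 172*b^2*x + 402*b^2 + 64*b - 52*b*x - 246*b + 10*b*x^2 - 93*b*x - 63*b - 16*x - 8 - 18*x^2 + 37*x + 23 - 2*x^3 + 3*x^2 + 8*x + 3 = -720*b^3 + b^2*(172*x + 898) + b*(10*x^2 - 145*x - 245) - 2*x^3 - 15*x^2 + 29*x + 18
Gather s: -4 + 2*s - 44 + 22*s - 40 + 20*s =44*s - 88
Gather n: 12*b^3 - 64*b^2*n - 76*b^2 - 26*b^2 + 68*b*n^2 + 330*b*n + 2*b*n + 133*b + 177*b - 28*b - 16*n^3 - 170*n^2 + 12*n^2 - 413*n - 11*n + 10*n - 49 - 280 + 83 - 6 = 12*b^3 - 102*b^2 + 282*b - 16*n^3 + n^2*(68*b - 158) + n*(-64*b^2 + 332*b - 414) - 252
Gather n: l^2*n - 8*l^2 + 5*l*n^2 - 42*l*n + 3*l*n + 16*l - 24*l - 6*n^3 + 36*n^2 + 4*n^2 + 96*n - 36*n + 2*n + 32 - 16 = -8*l^2 - 8*l - 6*n^3 + n^2*(5*l + 40) + n*(l^2 - 39*l + 62) + 16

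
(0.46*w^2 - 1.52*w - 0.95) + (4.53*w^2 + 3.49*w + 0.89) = 4.99*w^2 + 1.97*w - 0.0599999999999999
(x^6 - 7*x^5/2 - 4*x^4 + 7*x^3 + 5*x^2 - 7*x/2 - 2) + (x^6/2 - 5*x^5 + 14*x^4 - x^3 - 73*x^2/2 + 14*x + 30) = 3*x^6/2 - 17*x^5/2 + 10*x^4 + 6*x^3 - 63*x^2/2 + 21*x/2 + 28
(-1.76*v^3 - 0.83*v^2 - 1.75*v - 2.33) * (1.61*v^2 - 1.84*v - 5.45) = -2.8336*v^5 + 1.9021*v^4 + 8.3017*v^3 + 3.9922*v^2 + 13.8247*v + 12.6985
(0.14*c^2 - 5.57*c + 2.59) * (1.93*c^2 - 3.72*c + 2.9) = 0.2702*c^4 - 11.2709*c^3 + 26.1251*c^2 - 25.7878*c + 7.511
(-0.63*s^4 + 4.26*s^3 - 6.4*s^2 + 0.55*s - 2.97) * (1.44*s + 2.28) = -0.9072*s^5 + 4.698*s^4 + 0.496799999999999*s^3 - 13.8*s^2 - 3.0228*s - 6.7716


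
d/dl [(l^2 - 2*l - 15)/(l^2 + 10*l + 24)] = 6*(2*l^2 + 13*l + 17)/(l^4 + 20*l^3 + 148*l^2 + 480*l + 576)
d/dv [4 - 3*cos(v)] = 3*sin(v)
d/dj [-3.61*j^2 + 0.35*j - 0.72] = 0.35 - 7.22*j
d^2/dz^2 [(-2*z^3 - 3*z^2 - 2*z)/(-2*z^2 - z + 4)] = 8*(5*z^3 + 12*z^2 + 36*z + 14)/(8*z^6 + 12*z^5 - 42*z^4 - 47*z^3 + 84*z^2 + 48*z - 64)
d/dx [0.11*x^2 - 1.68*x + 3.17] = 0.22*x - 1.68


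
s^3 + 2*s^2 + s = s*(s + 1)^2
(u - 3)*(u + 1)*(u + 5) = u^3 + 3*u^2 - 13*u - 15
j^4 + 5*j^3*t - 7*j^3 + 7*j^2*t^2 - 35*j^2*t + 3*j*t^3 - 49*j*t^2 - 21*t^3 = (j - 7)*(j + t)^2*(j + 3*t)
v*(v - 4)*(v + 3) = v^3 - v^2 - 12*v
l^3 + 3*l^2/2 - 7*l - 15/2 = (l - 5/2)*(l + 1)*(l + 3)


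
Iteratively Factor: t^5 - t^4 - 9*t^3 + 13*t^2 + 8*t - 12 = (t + 3)*(t^4 - 4*t^3 + 3*t^2 + 4*t - 4) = (t - 2)*(t + 3)*(t^3 - 2*t^2 - t + 2) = (t - 2)*(t - 1)*(t + 3)*(t^2 - t - 2) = (t - 2)^2*(t - 1)*(t + 3)*(t + 1)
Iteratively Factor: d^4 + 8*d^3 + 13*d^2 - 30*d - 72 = (d + 4)*(d^3 + 4*d^2 - 3*d - 18) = (d + 3)*(d + 4)*(d^2 + d - 6) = (d - 2)*(d + 3)*(d + 4)*(d + 3)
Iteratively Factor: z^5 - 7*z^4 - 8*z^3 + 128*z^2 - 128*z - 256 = (z - 4)*(z^4 - 3*z^3 - 20*z^2 + 48*z + 64) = (z - 4)*(z + 4)*(z^3 - 7*z^2 + 8*z + 16) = (z - 4)*(z + 1)*(z + 4)*(z^2 - 8*z + 16) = (z - 4)^2*(z + 1)*(z + 4)*(z - 4)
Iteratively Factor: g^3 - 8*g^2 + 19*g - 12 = (g - 1)*(g^2 - 7*g + 12) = (g - 4)*(g - 1)*(g - 3)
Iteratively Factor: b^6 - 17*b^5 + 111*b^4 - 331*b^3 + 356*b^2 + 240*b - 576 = (b - 4)*(b^5 - 13*b^4 + 59*b^3 - 95*b^2 - 24*b + 144) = (b - 4)^2*(b^4 - 9*b^3 + 23*b^2 - 3*b - 36) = (b - 4)^2*(b + 1)*(b^3 - 10*b^2 + 33*b - 36) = (b - 4)^3*(b + 1)*(b^2 - 6*b + 9) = (b - 4)^3*(b - 3)*(b + 1)*(b - 3)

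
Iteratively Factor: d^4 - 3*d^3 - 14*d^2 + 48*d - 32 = (d - 1)*(d^3 - 2*d^2 - 16*d + 32) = (d - 1)*(d + 4)*(d^2 - 6*d + 8) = (d - 2)*(d - 1)*(d + 4)*(d - 4)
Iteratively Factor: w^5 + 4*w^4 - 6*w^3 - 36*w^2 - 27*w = (w - 3)*(w^4 + 7*w^3 + 15*w^2 + 9*w) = (w - 3)*(w + 3)*(w^3 + 4*w^2 + 3*w) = (w - 3)*(w + 1)*(w + 3)*(w^2 + 3*w) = w*(w - 3)*(w + 1)*(w + 3)*(w + 3)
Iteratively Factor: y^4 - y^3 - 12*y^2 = (y - 4)*(y^3 + 3*y^2) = (y - 4)*(y + 3)*(y^2) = y*(y - 4)*(y + 3)*(y)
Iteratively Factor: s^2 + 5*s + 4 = (s + 1)*(s + 4)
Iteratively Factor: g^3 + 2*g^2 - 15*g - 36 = (g + 3)*(g^2 - g - 12) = (g + 3)^2*(g - 4)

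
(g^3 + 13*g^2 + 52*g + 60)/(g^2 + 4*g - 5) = (g^2 + 8*g + 12)/(g - 1)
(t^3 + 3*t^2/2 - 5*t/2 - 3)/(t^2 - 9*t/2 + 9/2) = (t^2 + 3*t + 2)/(t - 3)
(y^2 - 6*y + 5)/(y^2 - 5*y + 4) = (y - 5)/(y - 4)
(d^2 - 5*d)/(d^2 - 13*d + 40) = d/(d - 8)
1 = 1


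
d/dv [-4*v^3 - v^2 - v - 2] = -12*v^2 - 2*v - 1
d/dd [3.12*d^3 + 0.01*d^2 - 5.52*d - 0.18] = 9.36*d^2 + 0.02*d - 5.52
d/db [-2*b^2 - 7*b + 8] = -4*b - 7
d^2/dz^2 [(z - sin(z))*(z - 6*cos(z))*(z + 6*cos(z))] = z^2*sin(z) - 4*z*cos(z) + 72*z*cos(2*z) + 6*z - 11*sin(z) + 72*sin(2*z) - 81*sin(3*z)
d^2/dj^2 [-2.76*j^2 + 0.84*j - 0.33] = -5.52000000000000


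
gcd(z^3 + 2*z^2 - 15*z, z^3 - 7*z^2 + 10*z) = z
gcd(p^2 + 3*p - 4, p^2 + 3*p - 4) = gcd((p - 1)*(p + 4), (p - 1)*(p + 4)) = p^2 + 3*p - 4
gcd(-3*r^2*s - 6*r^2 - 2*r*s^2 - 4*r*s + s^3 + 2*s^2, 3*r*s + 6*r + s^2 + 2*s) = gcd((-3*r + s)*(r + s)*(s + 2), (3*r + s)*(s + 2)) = s + 2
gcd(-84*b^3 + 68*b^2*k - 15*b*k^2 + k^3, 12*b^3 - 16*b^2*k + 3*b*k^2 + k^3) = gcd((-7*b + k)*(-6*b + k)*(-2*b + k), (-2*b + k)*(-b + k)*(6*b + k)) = 2*b - k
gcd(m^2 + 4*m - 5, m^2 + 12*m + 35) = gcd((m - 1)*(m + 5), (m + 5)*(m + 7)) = m + 5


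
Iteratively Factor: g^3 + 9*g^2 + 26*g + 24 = (g + 4)*(g^2 + 5*g + 6) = (g + 3)*(g + 4)*(g + 2)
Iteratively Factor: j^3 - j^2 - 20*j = (j - 5)*(j^2 + 4*j) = j*(j - 5)*(j + 4)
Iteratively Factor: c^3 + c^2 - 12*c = (c)*(c^2 + c - 12) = c*(c + 4)*(c - 3)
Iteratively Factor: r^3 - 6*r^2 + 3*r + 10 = (r + 1)*(r^2 - 7*r + 10) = (r - 2)*(r + 1)*(r - 5)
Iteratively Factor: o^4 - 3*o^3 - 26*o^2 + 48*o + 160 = (o + 2)*(o^3 - 5*o^2 - 16*o + 80) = (o - 5)*(o + 2)*(o^2 - 16) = (o - 5)*(o - 4)*(o + 2)*(o + 4)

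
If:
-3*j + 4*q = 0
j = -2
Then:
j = -2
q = -3/2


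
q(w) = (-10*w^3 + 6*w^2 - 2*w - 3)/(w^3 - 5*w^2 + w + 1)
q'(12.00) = 0.85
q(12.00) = -16.10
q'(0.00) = 1.00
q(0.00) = -3.00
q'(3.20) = 18.65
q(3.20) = 19.37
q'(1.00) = -3.50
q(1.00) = 4.50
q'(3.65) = 37.30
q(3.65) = 31.24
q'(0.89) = -9.92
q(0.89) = 5.18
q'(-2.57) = 0.78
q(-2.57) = -4.10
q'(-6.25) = 0.35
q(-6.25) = -6.04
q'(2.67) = 10.19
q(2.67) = 12.05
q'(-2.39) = 0.82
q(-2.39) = -3.96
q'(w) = (-30*w^2 + 12*w - 2)/(w^3 - 5*w^2 + w + 1) + (-3*w^2 + 10*w - 1)*(-10*w^3 + 6*w^2 - 2*w - 3)/(w^3 - 5*w^2 + w + 1)^2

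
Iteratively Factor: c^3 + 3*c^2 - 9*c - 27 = (c + 3)*(c^2 - 9) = (c - 3)*(c + 3)*(c + 3)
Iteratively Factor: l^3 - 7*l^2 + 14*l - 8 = (l - 4)*(l^2 - 3*l + 2) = (l - 4)*(l - 2)*(l - 1)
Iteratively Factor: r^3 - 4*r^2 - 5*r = (r)*(r^2 - 4*r - 5) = r*(r - 5)*(r + 1)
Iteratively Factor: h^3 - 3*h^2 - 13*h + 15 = (h + 3)*(h^2 - 6*h + 5) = (h - 5)*(h + 3)*(h - 1)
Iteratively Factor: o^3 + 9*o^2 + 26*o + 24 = (o + 3)*(o^2 + 6*o + 8) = (o + 3)*(o + 4)*(o + 2)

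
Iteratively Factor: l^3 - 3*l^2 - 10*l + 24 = (l + 3)*(l^2 - 6*l + 8) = (l - 4)*(l + 3)*(l - 2)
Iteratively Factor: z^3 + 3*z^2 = (z)*(z^2 + 3*z) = z^2*(z + 3)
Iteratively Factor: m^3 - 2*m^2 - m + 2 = (m - 2)*(m^2 - 1) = (m - 2)*(m - 1)*(m + 1)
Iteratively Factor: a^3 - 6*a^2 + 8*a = (a - 4)*(a^2 - 2*a) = (a - 4)*(a - 2)*(a)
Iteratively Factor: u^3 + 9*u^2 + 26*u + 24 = (u + 2)*(u^2 + 7*u + 12) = (u + 2)*(u + 3)*(u + 4)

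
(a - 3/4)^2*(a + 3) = a^3 + 3*a^2/2 - 63*a/16 + 27/16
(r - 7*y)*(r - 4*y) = r^2 - 11*r*y + 28*y^2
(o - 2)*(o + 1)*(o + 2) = o^3 + o^2 - 4*o - 4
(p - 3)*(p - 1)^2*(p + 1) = p^4 - 4*p^3 + 2*p^2 + 4*p - 3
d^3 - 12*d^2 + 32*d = d*(d - 8)*(d - 4)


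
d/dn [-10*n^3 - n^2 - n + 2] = -30*n^2 - 2*n - 1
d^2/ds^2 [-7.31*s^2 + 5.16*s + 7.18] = -14.6200000000000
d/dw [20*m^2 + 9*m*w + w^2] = 9*m + 2*w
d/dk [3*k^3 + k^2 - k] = 9*k^2 + 2*k - 1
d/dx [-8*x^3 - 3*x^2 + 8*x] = -24*x^2 - 6*x + 8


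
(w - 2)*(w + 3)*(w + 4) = w^3 + 5*w^2 - 2*w - 24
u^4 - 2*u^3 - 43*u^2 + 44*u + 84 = (u - 7)*(u - 2)*(u + 1)*(u + 6)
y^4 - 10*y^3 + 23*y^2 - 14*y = y*(y - 7)*(y - 2)*(y - 1)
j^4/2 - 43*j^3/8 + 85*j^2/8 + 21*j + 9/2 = (j/2 + 1/2)*(j - 6)^2*(j + 1/4)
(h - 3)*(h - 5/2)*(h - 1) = h^3 - 13*h^2/2 + 13*h - 15/2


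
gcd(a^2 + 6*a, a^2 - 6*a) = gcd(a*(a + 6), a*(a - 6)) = a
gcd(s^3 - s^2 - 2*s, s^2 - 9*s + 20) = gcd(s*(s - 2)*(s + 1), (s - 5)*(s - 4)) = 1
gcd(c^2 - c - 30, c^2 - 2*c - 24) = c - 6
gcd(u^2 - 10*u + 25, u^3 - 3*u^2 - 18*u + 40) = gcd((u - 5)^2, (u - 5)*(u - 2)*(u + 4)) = u - 5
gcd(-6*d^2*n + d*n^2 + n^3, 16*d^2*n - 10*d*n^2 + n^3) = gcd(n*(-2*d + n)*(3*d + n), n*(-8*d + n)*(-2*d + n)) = 2*d*n - n^2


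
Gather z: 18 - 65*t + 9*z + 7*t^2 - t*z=7*t^2 - 65*t + z*(9 - t) + 18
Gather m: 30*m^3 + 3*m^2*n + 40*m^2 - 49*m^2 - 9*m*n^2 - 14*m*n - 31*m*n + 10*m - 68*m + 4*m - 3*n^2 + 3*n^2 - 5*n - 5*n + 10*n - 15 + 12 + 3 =30*m^3 + m^2*(3*n - 9) + m*(-9*n^2 - 45*n - 54)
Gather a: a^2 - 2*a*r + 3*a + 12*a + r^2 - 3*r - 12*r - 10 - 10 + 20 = a^2 + a*(15 - 2*r) + r^2 - 15*r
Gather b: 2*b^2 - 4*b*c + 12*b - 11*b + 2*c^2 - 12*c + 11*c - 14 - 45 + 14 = 2*b^2 + b*(1 - 4*c) + 2*c^2 - c - 45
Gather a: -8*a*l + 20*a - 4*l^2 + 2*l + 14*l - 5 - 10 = a*(20 - 8*l) - 4*l^2 + 16*l - 15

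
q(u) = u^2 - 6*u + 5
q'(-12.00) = -30.00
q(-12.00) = 221.00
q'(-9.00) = -24.00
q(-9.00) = 140.00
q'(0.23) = -5.54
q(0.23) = 3.67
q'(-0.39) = -6.78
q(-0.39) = 7.49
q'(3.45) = 0.90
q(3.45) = -3.80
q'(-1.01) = -8.02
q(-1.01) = 12.08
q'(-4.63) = -15.26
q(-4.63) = 54.22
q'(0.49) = -5.02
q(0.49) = 2.30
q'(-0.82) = -7.64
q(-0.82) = 10.59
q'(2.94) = -0.12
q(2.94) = -4.00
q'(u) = 2*u - 6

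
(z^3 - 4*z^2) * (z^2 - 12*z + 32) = z^5 - 16*z^4 + 80*z^3 - 128*z^2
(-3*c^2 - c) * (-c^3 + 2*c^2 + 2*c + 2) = 3*c^5 - 5*c^4 - 8*c^3 - 8*c^2 - 2*c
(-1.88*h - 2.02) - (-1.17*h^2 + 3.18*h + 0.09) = 1.17*h^2 - 5.06*h - 2.11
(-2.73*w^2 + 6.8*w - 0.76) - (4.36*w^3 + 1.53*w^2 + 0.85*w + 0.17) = -4.36*w^3 - 4.26*w^2 + 5.95*w - 0.93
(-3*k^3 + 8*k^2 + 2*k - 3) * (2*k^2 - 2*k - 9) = -6*k^5 + 22*k^4 + 15*k^3 - 82*k^2 - 12*k + 27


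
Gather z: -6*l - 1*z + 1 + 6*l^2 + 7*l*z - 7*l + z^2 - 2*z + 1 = 6*l^2 - 13*l + z^2 + z*(7*l - 3) + 2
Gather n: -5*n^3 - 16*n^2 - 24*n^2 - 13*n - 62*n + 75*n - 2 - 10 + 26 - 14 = -5*n^3 - 40*n^2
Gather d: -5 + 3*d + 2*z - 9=3*d + 2*z - 14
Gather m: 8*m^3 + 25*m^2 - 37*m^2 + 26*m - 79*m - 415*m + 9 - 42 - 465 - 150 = 8*m^3 - 12*m^2 - 468*m - 648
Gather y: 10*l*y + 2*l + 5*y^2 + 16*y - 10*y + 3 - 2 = 2*l + 5*y^2 + y*(10*l + 6) + 1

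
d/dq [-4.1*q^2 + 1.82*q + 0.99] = 1.82 - 8.2*q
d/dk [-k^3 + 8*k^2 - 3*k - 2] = -3*k^2 + 16*k - 3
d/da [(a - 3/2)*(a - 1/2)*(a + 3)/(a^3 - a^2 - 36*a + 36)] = (-4*a^4 - 123*a^3 + 120*a^2 + 153*a - 216)/(2*(a^6 - 2*a^5 - 71*a^4 + 144*a^3 + 1224*a^2 - 2592*a + 1296))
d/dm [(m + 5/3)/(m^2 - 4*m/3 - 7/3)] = (-9*m^2 - 30*m - 1)/(9*m^4 - 24*m^3 - 26*m^2 + 56*m + 49)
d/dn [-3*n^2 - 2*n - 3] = -6*n - 2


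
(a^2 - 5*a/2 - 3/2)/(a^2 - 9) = (a + 1/2)/(a + 3)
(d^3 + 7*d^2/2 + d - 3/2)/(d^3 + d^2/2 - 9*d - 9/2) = (2*d^2 + d - 1)/(2*d^2 - 5*d - 3)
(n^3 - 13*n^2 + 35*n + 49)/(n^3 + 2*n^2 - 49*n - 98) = (n^2 - 6*n - 7)/(n^2 + 9*n + 14)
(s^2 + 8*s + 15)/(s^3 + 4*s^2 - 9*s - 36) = (s + 5)/(s^2 + s - 12)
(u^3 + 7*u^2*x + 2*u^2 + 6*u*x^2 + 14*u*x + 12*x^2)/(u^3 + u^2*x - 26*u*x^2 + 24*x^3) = (u^2 + u*x + 2*u + 2*x)/(u^2 - 5*u*x + 4*x^2)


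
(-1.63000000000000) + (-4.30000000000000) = -5.93000000000000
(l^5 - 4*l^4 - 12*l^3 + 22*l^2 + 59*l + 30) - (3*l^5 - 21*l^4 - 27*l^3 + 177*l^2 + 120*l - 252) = -2*l^5 + 17*l^4 + 15*l^3 - 155*l^2 - 61*l + 282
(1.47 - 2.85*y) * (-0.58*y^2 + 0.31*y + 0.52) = 1.653*y^3 - 1.7361*y^2 - 1.0263*y + 0.7644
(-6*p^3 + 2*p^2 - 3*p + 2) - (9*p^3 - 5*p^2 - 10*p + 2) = -15*p^3 + 7*p^2 + 7*p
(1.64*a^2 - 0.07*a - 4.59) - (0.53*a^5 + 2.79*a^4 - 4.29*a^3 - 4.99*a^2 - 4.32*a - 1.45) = -0.53*a^5 - 2.79*a^4 + 4.29*a^3 + 6.63*a^2 + 4.25*a - 3.14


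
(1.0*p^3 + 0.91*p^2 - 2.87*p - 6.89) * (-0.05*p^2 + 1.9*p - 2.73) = -0.05*p^5 + 1.8545*p^4 - 0.8575*p^3 - 7.5928*p^2 - 5.2559*p + 18.8097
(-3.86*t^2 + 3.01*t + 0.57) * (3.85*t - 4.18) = -14.861*t^3 + 27.7233*t^2 - 10.3873*t - 2.3826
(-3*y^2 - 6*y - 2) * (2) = -6*y^2 - 12*y - 4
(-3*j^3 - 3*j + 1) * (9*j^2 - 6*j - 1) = -27*j^5 + 18*j^4 - 24*j^3 + 27*j^2 - 3*j - 1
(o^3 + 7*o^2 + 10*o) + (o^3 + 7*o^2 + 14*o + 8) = 2*o^3 + 14*o^2 + 24*o + 8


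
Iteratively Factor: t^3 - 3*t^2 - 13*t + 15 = (t - 5)*(t^2 + 2*t - 3) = (t - 5)*(t + 3)*(t - 1)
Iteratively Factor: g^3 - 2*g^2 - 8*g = (g + 2)*(g^2 - 4*g) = g*(g + 2)*(g - 4)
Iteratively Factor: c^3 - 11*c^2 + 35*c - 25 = (c - 1)*(c^2 - 10*c + 25) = (c - 5)*(c - 1)*(c - 5)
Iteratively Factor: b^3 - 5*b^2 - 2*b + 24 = (b - 3)*(b^2 - 2*b - 8) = (b - 4)*(b - 3)*(b + 2)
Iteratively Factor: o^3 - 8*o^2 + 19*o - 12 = (o - 1)*(o^2 - 7*o + 12) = (o - 3)*(o - 1)*(o - 4)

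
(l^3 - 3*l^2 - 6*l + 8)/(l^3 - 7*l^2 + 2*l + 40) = (l - 1)/(l - 5)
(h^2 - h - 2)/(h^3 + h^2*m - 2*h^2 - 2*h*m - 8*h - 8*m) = (-h^2 + h + 2)/(-h^3 - h^2*m + 2*h^2 + 2*h*m + 8*h + 8*m)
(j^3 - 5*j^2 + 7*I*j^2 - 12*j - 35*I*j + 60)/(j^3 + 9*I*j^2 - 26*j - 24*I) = (j - 5)/(j + 2*I)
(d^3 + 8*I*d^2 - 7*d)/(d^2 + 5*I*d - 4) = d*(d + 7*I)/(d + 4*I)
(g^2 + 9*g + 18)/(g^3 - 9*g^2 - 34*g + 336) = (g + 3)/(g^2 - 15*g + 56)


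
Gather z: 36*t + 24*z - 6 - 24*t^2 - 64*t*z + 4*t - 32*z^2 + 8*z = -24*t^2 + 40*t - 32*z^2 + z*(32 - 64*t) - 6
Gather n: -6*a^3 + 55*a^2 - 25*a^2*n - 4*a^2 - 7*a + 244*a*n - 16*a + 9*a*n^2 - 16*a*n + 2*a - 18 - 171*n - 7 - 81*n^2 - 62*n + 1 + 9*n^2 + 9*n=-6*a^3 + 51*a^2 - 21*a + n^2*(9*a - 72) + n*(-25*a^2 + 228*a - 224) - 24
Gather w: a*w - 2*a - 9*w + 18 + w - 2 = -2*a + w*(a - 8) + 16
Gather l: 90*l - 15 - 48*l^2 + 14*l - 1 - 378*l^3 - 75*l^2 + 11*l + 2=-378*l^3 - 123*l^2 + 115*l - 14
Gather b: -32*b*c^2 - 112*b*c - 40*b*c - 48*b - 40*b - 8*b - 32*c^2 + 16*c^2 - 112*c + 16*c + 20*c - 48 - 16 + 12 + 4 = b*(-32*c^2 - 152*c - 96) - 16*c^2 - 76*c - 48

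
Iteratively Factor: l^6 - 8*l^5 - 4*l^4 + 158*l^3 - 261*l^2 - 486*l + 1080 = (l - 5)*(l^5 - 3*l^4 - 19*l^3 + 63*l^2 + 54*l - 216) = (l - 5)*(l + 2)*(l^4 - 5*l^3 - 9*l^2 + 81*l - 108) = (l - 5)*(l + 2)*(l + 4)*(l^3 - 9*l^2 + 27*l - 27) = (l - 5)*(l - 3)*(l + 2)*(l + 4)*(l^2 - 6*l + 9) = (l - 5)*(l - 3)^2*(l + 2)*(l + 4)*(l - 3)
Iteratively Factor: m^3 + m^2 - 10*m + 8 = (m - 1)*(m^2 + 2*m - 8) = (m - 1)*(m + 4)*(m - 2)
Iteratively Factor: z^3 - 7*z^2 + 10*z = (z - 5)*(z^2 - 2*z) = z*(z - 5)*(z - 2)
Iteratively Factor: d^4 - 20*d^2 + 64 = (d - 4)*(d^3 + 4*d^2 - 4*d - 16) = (d - 4)*(d - 2)*(d^2 + 6*d + 8) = (d - 4)*(d - 2)*(d + 2)*(d + 4)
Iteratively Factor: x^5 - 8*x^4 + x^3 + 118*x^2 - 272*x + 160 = (x - 2)*(x^4 - 6*x^3 - 11*x^2 + 96*x - 80) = (x - 2)*(x + 4)*(x^3 - 10*x^2 + 29*x - 20) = (x - 5)*(x - 2)*(x + 4)*(x^2 - 5*x + 4) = (x - 5)*(x - 4)*(x - 2)*(x + 4)*(x - 1)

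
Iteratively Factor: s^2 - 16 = (s + 4)*(s - 4)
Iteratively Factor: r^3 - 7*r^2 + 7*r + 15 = (r - 5)*(r^2 - 2*r - 3) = (r - 5)*(r - 3)*(r + 1)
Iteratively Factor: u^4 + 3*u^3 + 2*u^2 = (u)*(u^3 + 3*u^2 + 2*u) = u*(u + 1)*(u^2 + 2*u) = u^2*(u + 1)*(u + 2)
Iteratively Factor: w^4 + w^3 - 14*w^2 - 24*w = (w + 2)*(w^3 - w^2 - 12*w) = w*(w + 2)*(w^2 - w - 12) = w*(w - 4)*(w + 2)*(w + 3)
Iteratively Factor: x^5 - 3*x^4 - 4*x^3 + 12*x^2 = (x - 3)*(x^4 - 4*x^2) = x*(x - 3)*(x^3 - 4*x) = x*(x - 3)*(x + 2)*(x^2 - 2*x) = x^2*(x - 3)*(x + 2)*(x - 2)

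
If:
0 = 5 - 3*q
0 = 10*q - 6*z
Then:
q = 5/3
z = 25/9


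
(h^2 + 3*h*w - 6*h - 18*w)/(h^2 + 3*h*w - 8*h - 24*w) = (h - 6)/(h - 8)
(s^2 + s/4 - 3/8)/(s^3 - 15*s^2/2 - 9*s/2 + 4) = (s + 3/4)/(s^2 - 7*s - 8)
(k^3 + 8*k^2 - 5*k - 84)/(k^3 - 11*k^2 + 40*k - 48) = (k^2 + 11*k + 28)/(k^2 - 8*k + 16)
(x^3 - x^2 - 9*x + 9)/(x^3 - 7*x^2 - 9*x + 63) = (x - 1)/(x - 7)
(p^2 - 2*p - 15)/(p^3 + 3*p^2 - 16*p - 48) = (p - 5)/(p^2 - 16)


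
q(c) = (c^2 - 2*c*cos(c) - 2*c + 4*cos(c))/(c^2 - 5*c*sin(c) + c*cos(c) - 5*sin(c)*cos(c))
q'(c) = (2*c*sin(c) + 2*c - 4*sin(c) - 2*cos(c) - 2)/(c^2 - 5*c*sin(c) + c*cos(c) - 5*sin(c)*cos(c)) + (c^2 - 2*c*cos(c) - 2*c + 4*cos(c))*(c*sin(c) + 5*c*cos(c) - 2*c - 5*sin(c)^2 + 5*sin(c) + 5*cos(c)^2 - cos(c))/(c^2 - 5*c*sin(c) + c*cos(c) - 5*sin(c)*cos(c))^2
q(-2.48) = -2.09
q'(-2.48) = 16.35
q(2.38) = -0.82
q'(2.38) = -6.06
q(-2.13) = -0.79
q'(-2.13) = 0.50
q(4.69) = 0.28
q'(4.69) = -0.11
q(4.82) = 0.27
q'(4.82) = -0.08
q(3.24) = 0.77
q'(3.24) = -0.88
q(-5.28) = 1.03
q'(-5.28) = -0.72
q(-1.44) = -1.27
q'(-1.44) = -2.17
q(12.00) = 0.55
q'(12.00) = 0.11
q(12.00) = 0.55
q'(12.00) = 0.11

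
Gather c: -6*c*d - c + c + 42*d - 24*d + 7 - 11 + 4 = -6*c*d + 18*d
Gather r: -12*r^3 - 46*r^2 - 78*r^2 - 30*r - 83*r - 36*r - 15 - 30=-12*r^3 - 124*r^2 - 149*r - 45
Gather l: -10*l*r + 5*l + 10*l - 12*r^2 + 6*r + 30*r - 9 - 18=l*(15 - 10*r) - 12*r^2 + 36*r - 27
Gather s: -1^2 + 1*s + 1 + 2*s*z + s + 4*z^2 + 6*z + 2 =s*(2*z + 2) + 4*z^2 + 6*z + 2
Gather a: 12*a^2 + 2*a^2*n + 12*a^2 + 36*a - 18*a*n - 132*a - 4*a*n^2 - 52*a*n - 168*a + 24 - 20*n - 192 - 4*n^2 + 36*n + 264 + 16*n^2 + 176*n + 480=a^2*(2*n + 24) + a*(-4*n^2 - 70*n - 264) + 12*n^2 + 192*n + 576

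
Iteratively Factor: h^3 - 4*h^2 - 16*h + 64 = (h + 4)*(h^2 - 8*h + 16) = (h - 4)*(h + 4)*(h - 4)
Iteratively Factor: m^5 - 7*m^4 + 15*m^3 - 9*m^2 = (m - 3)*(m^4 - 4*m^3 + 3*m^2) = m*(m - 3)*(m^3 - 4*m^2 + 3*m) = m*(m - 3)*(m - 1)*(m^2 - 3*m) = m*(m - 3)^2*(m - 1)*(m)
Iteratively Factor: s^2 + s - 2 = (s + 2)*(s - 1)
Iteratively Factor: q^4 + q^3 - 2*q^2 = (q)*(q^3 + q^2 - 2*q) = q*(q + 2)*(q^2 - q) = q*(q - 1)*(q + 2)*(q)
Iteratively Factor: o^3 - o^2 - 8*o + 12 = (o - 2)*(o^2 + o - 6) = (o - 2)^2*(o + 3)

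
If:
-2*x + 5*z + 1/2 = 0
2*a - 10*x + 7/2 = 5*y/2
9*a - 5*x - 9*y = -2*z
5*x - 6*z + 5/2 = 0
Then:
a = 6593/234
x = -31/26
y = 3359/117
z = -15/26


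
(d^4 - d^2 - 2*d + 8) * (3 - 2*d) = -2*d^5 + 3*d^4 + 2*d^3 + d^2 - 22*d + 24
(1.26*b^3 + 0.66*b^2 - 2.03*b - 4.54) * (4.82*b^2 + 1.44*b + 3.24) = 6.0732*b^5 + 4.9956*b^4 - 4.7518*b^3 - 22.6676*b^2 - 13.1148*b - 14.7096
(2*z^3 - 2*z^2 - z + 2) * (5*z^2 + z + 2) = 10*z^5 - 8*z^4 - 3*z^3 + 5*z^2 + 4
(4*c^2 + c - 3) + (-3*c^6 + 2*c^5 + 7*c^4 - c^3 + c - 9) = -3*c^6 + 2*c^5 + 7*c^4 - c^3 + 4*c^2 + 2*c - 12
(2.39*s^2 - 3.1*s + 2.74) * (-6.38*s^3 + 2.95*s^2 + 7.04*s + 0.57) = -15.2482*s^5 + 26.8285*s^4 - 9.8006*s^3 - 12.3787*s^2 + 17.5226*s + 1.5618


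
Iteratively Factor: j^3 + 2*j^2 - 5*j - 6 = (j + 1)*(j^2 + j - 6) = (j + 1)*(j + 3)*(j - 2)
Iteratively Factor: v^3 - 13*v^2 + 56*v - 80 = (v - 4)*(v^2 - 9*v + 20) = (v - 4)^2*(v - 5)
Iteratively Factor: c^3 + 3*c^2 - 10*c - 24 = (c + 2)*(c^2 + c - 12) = (c + 2)*(c + 4)*(c - 3)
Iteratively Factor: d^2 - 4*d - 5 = (d - 5)*(d + 1)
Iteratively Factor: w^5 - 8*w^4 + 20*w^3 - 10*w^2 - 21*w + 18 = (w - 3)*(w^4 - 5*w^3 + 5*w^2 + 5*w - 6) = (w - 3)^2*(w^3 - 2*w^2 - w + 2) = (w - 3)^2*(w - 1)*(w^2 - w - 2) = (w - 3)^2*(w - 1)*(w + 1)*(w - 2)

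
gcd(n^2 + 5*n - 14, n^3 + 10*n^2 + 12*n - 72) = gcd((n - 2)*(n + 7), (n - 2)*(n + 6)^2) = n - 2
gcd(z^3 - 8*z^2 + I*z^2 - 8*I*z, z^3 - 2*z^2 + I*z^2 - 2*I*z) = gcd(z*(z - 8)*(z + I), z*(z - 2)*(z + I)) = z^2 + I*z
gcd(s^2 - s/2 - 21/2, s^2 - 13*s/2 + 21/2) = s - 7/2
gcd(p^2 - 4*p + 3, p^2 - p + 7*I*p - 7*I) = p - 1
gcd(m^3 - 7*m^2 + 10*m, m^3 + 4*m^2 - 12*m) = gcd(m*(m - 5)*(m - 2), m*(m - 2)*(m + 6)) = m^2 - 2*m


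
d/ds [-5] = 0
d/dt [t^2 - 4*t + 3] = 2*t - 4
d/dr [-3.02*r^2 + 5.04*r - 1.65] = 5.04 - 6.04*r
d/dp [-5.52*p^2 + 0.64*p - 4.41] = 0.64 - 11.04*p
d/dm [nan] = 0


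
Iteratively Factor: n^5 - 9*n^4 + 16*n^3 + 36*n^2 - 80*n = (n - 4)*(n^4 - 5*n^3 - 4*n^2 + 20*n) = (n - 5)*(n - 4)*(n^3 - 4*n) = (n - 5)*(n - 4)*(n + 2)*(n^2 - 2*n) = (n - 5)*(n - 4)*(n - 2)*(n + 2)*(n)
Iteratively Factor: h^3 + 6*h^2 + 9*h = (h)*(h^2 + 6*h + 9) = h*(h + 3)*(h + 3)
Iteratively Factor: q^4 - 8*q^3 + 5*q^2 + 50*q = (q - 5)*(q^3 - 3*q^2 - 10*q) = q*(q - 5)*(q^2 - 3*q - 10) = q*(q - 5)*(q + 2)*(q - 5)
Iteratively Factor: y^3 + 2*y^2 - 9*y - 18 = (y - 3)*(y^2 + 5*y + 6) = (y - 3)*(y + 2)*(y + 3)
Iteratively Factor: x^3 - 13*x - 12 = (x - 4)*(x^2 + 4*x + 3) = (x - 4)*(x + 3)*(x + 1)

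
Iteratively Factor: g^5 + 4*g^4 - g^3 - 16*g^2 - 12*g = (g - 2)*(g^4 + 6*g^3 + 11*g^2 + 6*g) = (g - 2)*(g + 1)*(g^3 + 5*g^2 + 6*g) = (g - 2)*(g + 1)*(g + 2)*(g^2 + 3*g) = (g - 2)*(g + 1)*(g + 2)*(g + 3)*(g)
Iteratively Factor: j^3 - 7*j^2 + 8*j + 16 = (j + 1)*(j^2 - 8*j + 16) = (j - 4)*(j + 1)*(j - 4)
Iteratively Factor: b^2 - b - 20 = (b - 5)*(b + 4)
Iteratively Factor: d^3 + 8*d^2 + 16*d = (d + 4)*(d^2 + 4*d) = d*(d + 4)*(d + 4)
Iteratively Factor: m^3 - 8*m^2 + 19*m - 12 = (m - 4)*(m^2 - 4*m + 3) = (m - 4)*(m - 3)*(m - 1)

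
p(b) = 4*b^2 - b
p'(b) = 8*b - 1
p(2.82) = 28.99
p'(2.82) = 21.56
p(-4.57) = 88.11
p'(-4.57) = -37.56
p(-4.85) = 98.94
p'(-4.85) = -39.80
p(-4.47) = 84.39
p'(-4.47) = -36.76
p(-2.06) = 19.03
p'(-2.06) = -17.48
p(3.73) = 51.92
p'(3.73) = 28.84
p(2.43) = 21.19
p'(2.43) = 18.44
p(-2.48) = 27.08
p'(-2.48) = -20.84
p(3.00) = 33.00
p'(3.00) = 23.00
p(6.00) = 138.00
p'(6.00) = 47.00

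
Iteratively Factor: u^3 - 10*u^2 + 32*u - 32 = (u - 4)*(u^2 - 6*u + 8) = (u - 4)^2*(u - 2)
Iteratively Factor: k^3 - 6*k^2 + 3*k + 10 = (k - 5)*(k^2 - k - 2) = (k - 5)*(k - 2)*(k + 1)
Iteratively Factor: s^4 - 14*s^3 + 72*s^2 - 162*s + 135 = (s - 3)*(s^3 - 11*s^2 + 39*s - 45) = (s - 3)^2*(s^2 - 8*s + 15) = (s - 5)*(s - 3)^2*(s - 3)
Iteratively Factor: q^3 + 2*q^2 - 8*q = (q - 2)*(q^2 + 4*q) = q*(q - 2)*(q + 4)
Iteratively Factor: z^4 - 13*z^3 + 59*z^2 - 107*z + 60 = (z - 4)*(z^3 - 9*z^2 + 23*z - 15) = (z - 4)*(z - 3)*(z^2 - 6*z + 5) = (z - 5)*(z - 4)*(z - 3)*(z - 1)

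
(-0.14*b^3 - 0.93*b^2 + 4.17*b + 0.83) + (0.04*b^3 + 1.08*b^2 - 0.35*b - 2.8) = -0.1*b^3 + 0.15*b^2 + 3.82*b - 1.97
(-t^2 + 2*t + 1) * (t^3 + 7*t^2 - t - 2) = -t^5 - 5*t^4 + 16*t^3 + 7*t^2 - 5*t - 2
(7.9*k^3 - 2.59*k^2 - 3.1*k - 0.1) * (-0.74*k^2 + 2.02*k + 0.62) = -5.846*k^5 + 17.8746*k^4 + 1.9602*k^3 - 7.7938*k^2 - 2.124*k - 0.062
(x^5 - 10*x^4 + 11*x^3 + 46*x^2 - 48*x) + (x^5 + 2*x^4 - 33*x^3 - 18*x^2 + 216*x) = 2*x^5 - 8*x^4 - 22*x^3 + 28*x^2 + 168*x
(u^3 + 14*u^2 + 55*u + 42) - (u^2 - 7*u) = u^3 + 13*u^2 + 62*u + 42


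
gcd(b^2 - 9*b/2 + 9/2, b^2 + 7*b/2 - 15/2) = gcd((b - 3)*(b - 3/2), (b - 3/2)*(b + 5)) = b - 3/2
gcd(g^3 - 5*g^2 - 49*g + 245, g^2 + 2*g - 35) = g^2 + 2*g - 35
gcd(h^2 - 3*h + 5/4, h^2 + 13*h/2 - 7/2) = h - 1/2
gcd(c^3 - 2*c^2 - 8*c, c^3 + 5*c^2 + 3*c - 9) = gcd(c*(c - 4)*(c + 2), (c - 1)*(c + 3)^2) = 1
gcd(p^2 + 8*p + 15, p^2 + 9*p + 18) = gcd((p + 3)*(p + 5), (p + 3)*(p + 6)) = p + 3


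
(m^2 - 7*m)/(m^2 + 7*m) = (m - 7)/(m + 7)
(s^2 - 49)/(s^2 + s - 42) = (s - 7)/(s - 6)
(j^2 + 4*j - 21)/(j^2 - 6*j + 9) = (j + 7)/(j - 3)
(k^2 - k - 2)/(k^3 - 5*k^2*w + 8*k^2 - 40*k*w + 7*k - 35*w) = (2 - k)/(-k^2 + 5*k*w - 7*k + 35*w)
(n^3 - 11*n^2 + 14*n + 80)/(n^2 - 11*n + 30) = (n^2 - 6*n - 16)/(n - 6)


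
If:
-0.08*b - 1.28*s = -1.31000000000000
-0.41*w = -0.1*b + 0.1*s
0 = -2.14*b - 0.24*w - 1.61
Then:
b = -0.70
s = 1.07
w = -0.43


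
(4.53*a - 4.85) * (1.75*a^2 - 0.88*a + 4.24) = 7.9275*a^3 - 12.4739*a^2 + 23.4752*a - 20.564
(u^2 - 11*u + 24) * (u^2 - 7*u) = u^4 - 18*u^3 + 101*u^2 - 168*u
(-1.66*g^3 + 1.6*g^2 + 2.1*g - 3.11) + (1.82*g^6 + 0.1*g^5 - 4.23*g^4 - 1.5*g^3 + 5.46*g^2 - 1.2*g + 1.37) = 1.82*g^6 + 0.1*g^5 - 4.23*g^4 - 3.16*g^3 + 7.06*g^2 + 0.9*g - 1.74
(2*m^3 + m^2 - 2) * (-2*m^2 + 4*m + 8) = -4*m^5 + 6*m^4 + 20*m^3 + 12*m^2 - 8*m - 16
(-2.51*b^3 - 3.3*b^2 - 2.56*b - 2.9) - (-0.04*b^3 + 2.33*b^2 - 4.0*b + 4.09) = -2.47*b^3 - 5.63*b^2 + 1.44*b - 6.99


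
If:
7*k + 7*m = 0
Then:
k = -m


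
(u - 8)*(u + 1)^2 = u^3 - 6*u^2 - 15*u - 8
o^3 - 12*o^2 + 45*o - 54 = (o - 6)*(o - 3)^2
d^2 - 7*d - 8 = (d - 8)*(d + 1)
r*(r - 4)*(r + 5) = r^3 + r^2 - 20*r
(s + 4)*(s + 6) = s^2 + 10*s + 24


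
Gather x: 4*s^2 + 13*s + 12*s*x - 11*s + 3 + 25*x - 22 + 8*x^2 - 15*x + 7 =4*s^2 + 2*s + 8*x^2 + x*(12*s + 10) - 12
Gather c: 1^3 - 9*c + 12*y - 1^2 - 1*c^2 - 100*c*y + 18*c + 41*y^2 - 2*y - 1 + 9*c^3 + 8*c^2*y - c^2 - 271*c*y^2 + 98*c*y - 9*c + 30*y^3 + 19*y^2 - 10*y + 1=9*c^3 + c^2*(8*y - 2) + c*(-271*y^2 - 2*y) + 30*y^3 + 60*y^2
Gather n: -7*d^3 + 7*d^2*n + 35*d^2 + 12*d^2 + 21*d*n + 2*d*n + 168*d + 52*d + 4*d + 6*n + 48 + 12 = -7*d^3 + 47*d^2 + 224*d + n*(7*d^2 + 23*d + 6) + 60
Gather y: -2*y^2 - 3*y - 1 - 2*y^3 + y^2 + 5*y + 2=-2*y^3 - y^2 + 2*y + 1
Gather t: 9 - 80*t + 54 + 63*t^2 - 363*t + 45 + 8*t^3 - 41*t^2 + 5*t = 8*t^3 + 22*t^2 - 438*t + 108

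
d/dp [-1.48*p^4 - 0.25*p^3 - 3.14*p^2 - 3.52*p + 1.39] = -5.92*p^3 - 0.75*p^2 - 6.28*p - 3.52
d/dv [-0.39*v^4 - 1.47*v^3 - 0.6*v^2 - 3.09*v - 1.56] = -1.56*v^3 - 4.41*v^2 - 1.2*v - 3.09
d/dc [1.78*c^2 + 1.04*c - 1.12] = 3.56*c + 1.04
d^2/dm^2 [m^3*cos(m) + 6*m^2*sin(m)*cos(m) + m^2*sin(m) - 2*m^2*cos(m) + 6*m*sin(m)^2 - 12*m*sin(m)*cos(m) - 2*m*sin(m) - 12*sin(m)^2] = -m^3*cos(m) - 7*m^2*sin(m) - 12*m^2*sin(2*m) + 2*m^2*cos(m) + 24*m*sin(2*m) + 10*sqrt(2)*m*sin(m + pi/4) + 36*m*cos(2*m) + 2*sin(m) + 18*sin(2*m) - 8*cos(m) - 48*cos(2*m)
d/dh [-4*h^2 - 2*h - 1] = -8*h - 2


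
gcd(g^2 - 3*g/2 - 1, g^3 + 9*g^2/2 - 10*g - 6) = g^2 - 3*g/2 - 1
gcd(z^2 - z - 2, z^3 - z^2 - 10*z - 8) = z + 1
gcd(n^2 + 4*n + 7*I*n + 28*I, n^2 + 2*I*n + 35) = n + 7*I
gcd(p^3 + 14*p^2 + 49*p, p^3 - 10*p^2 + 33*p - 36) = 1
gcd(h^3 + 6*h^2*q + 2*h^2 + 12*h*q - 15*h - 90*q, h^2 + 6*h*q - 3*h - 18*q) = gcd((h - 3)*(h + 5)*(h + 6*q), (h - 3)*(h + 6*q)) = h^2 + 6*h*q - 3*h - 18*q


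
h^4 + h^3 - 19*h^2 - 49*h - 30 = (h - 5)*(h + 1)*(h + 2)*(h + 3)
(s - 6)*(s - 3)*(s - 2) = s^3 - 11*s^2 + 36*s - 36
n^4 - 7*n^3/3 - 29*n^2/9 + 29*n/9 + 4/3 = (n - 3)*(n - 1)*(n + 1/3)*(n + 4/3)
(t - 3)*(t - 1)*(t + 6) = t^3 + 2*t^2 - 21*t + 18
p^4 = p^4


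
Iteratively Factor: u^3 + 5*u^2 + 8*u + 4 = (u + 2)*(u^2 + 3*u + 2) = (u + 1)*(u + 2)*(u + 2)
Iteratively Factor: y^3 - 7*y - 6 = (y + 2)*(y^2 - 2*y - 3) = (y - 3)*(y + 2)*(y + 1)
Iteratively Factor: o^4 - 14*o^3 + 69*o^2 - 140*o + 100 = (o - 5)*(o^3 - 9*o^2 + 24*o - 20) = (o - 5)^2*(o^2 - 4*o + 4) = (o - 5)^2*(o - 2)*(o - 2)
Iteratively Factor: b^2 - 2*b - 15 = (b + 3)*(b - 5)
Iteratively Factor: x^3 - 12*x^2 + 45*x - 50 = (x - 5)*(x^2 - 7*x + 10) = (x - 5)^2*(x - 2)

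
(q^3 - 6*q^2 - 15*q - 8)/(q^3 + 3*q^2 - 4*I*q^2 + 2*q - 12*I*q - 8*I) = (q^2 - 7*q - 8)/(q^2 + q*(2 - 4*I) - 8*I)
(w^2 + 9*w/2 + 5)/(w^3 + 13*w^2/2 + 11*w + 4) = (2*w + 5)/(2*w^2 + 9*w + 4)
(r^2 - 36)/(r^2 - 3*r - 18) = (r + 6)/(r + 3)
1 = 1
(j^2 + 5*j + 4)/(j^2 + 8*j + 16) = (j + 1)/(j + 4)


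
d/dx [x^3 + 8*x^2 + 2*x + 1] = 3*x^2 + 16*x + 2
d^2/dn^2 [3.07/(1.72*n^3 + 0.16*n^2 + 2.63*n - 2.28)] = (-(31.6824*n + 0.9824)*(1.72*n^3 + 0.16*n^2 + 2.63*n - 2.28) + 3.07*(5.16*n^2 + 0.32*n + 2.63)*(10.32*n^2 + 0.64*n + 5.26))/(1.72*n^3 + 0.16*n^2 + 2.63*n - 2.28)^3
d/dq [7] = 0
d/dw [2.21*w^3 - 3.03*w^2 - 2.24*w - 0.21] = 6.63*w^2 - 6.06*w - 2.24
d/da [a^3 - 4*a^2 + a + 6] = 3*a^2 - 8*a + 1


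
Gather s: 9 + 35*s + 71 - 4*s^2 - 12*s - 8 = -4*s^2 + 23*s + 72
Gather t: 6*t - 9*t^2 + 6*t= -9*t^2 + 12*t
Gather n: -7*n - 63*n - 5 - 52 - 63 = -70*n - 120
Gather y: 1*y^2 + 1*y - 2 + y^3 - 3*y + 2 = y^3 + y^2 - 2*y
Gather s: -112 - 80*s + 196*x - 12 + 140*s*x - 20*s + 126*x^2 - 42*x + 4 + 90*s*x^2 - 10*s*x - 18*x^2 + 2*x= s*(90*x^2 + 130*x - 100) + 108*x^2 + 156*x - 120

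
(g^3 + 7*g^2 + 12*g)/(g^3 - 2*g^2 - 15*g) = (g + 4)/(g - 5)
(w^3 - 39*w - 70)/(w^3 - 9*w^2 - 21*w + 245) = (w + 2)/(w - 7)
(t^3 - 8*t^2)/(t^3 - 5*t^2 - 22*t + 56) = t^2*(t - 8)/(t^3 - 5*t^2 - 22*t + 56)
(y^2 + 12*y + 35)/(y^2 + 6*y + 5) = (y + 7)/(y + 1)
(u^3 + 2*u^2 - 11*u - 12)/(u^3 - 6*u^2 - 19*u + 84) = (u + 1)/(u - 7)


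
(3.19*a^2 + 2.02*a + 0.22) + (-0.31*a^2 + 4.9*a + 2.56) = 2.88*a^2 + 6.92*a + 2.78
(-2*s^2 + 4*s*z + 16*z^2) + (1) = -2*s^2 + 4*s*z + 16*z^2 + 1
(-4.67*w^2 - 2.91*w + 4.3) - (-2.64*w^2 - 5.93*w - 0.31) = -2.03*w^2 + 3.02*w + 4.61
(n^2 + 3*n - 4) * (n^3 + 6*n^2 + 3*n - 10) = n^5 + 9*n^4 + 17*n^3 - 25*n^2 - 42*n + 40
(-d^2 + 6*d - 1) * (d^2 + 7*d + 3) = -d^4 - d^3 + 38*d^2 + 11*d - 3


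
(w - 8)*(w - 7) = w^2 - 15*w + 56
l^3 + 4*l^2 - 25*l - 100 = (l - 5)*(l + 4)*(l + 5)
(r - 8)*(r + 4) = r^2 - 4*r - 32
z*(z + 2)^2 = z^3 + 4*z^2 + 4*z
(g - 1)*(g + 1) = g^2 - 1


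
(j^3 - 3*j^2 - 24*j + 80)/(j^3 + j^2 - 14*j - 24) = (j^2 + j - 20)/(j^2 + 5*j + 6)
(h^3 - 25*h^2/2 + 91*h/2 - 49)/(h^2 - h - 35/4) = 2*(h^2 - 9*h + 14)/(2*h + 5)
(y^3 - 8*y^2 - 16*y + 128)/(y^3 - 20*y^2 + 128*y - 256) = (y + 4)/(y - 8)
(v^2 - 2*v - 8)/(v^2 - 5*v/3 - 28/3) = 3*(v + 2)/(3*v + 7)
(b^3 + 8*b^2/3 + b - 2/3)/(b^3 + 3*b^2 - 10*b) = (b^3 + 8*b^2/3 + b - 2/3)/(b*(b^2 + 3*b - 10))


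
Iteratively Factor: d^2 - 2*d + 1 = (d - 1)*(d - 1)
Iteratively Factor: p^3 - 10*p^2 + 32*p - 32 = (p - 4)*(p^2 - 6*p + 8) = (p - 4)*(p - 2)*(p - 4)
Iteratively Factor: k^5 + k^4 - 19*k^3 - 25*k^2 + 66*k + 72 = (k + 3)*(k^4 - 2*k^3 - 13*k^2 + 14*k + 24) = (k + 1)*(k + 3)*(k^3 - 3*k^2 - 10*k + 24) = (k - 2)*(k + 1)*(k + 3)*(k^2 - k - 12) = (k - 2)*(k + 1)*(k + 3)^2*(k - 4)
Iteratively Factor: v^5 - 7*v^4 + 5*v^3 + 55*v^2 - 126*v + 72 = (v - 2)*(v^4 - 5*v^3 - 5*v^2 + 45*v - 36) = (v - 2)*(v - 1)*(v^3 - 4*v^2 - 9*v + 36) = (v - 2)*(v - 1)*(v + 3)*(v^2 - 7*v + 12) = (v - 3)*(v - 2)*(v - 1)*(v + 3)*(v - 4)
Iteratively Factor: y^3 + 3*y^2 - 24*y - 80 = (y - 5)*(y^2 + 8*y + 16) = (y - 5)*(y + 4)*(y + 4)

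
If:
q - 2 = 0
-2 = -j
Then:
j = 2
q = 2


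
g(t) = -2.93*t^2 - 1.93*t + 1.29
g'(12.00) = -72.25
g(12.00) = -443.79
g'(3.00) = -19.51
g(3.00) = -30.87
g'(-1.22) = 5.22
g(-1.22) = -0.72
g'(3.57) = -22.85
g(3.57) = -42.94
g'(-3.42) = 18.11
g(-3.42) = -26.38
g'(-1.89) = 9.15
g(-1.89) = -5.53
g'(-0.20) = -0.76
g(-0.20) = 1.56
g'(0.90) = -7.20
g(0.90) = -2.82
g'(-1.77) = 8.44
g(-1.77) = -4.47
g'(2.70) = -17.75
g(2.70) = -25.28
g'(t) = -5.86*t - 1.93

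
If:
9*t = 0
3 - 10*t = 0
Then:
No Solution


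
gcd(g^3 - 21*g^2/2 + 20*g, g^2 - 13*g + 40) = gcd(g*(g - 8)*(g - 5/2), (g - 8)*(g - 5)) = g - 8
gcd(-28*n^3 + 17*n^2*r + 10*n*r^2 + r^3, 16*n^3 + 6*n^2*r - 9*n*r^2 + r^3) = 1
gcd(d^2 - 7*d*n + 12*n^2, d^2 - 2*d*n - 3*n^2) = d - 3*n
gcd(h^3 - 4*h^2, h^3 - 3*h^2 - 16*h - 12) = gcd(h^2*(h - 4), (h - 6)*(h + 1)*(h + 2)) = 1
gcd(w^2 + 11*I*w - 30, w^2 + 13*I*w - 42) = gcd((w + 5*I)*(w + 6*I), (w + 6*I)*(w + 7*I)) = w + 6*I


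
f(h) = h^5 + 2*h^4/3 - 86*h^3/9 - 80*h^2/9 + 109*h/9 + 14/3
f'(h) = 5*h^4 + 8*h^3/3 - 86*h^2/3 - 160*h/9 + 109/9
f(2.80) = -27.79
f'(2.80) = 103.45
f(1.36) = -12.41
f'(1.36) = -41.28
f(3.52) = 163.15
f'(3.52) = 478.26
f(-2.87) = -26.91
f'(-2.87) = 103.20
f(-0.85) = -6.28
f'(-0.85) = 7.48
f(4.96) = 2085.53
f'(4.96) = 2570.28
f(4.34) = 884.93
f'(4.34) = 1386.89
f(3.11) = 22.23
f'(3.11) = 227.52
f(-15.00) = -695552.00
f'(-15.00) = 237953.78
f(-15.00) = -695552.00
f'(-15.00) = 237953.78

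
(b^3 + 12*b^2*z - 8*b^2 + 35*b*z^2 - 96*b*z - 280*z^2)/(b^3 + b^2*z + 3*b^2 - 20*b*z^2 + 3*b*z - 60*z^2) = (-b^2 - 7*b*z + 8*b + 56*z)/(-b^2 + 4*b*z - 3*b + 12*z)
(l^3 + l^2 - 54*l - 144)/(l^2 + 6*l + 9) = (l^2 - 2*l - 48)/(l + 3)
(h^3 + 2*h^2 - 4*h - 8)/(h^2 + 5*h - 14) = (h^2 + 4*h + 4)/(h + 7)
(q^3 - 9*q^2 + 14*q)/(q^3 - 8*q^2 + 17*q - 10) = q*(q - 7)/(q^2 - 6*q + 5)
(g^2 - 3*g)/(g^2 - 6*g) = (g - 3)/(g - 6)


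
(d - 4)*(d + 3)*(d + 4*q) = d^3 + 4*d^2*q - d^2 - 4*d*q - 12*d - 48*q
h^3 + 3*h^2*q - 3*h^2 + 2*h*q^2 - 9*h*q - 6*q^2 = (h - 3)*(h + q)*(h + 2*q)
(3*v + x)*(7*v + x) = 21*v^2 + 10*v*x + x^2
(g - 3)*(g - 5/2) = g^2 - 11*g/2 + 15/2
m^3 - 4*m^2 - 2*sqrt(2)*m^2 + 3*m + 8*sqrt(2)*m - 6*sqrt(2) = (m - 3)*(m - 1)*(m - 2*sqrt(2))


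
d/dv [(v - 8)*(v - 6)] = 2*v - 14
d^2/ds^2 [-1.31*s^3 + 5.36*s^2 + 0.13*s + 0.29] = 10.72 - 7.86*s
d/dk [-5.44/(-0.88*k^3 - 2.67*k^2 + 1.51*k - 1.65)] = (-14.3616*k^2 - 29.0496*k + 8.2144)/(0.88*k^3 + 2.67*k^2 - 1.51*k + 1.65)^2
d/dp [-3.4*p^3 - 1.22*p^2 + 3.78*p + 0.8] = -10.2*p^2 - 2.44*p + 3.78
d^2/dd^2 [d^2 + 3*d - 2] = 2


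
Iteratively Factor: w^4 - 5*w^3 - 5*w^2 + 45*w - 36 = (w - 4)*(w^3 - w^2 - 9*w + 9) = (w - 4)*(w - 3)*(w^2 + 2*w - 3) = (w - 4)*(w - 3)*(w - 1)*(w + 3)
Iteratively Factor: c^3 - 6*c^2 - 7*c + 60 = (c + 3)*(c^2 - 9*c + 20) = (c - 5)*(c + 3)*(c - 4)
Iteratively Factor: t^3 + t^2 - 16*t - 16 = (t - 4)*(t^2 + 5*t + 4) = (t - 4)*(t + 4)*(t + 1)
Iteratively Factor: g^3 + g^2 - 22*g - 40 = (g + 2)*(g^2 - g - 20) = (g + 2)*(g + 4)*(g - 5)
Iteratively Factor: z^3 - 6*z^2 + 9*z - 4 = (z - 1)*(z^2 - 5*z + 4) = (z - 1)^2*(z - 4)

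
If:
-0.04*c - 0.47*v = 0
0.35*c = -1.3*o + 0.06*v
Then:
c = -11.75*v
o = 3.20961538461538*v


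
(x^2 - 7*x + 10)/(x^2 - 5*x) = (x - 2)/x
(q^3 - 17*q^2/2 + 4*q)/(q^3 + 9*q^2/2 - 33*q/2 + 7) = q*(q - 8)/(q^2 + 5*q - 14)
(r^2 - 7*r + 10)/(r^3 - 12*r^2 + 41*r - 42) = (r - 5)/(r^2 - 10*r + 21)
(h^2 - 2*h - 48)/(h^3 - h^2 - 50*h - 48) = 1/(h + 1)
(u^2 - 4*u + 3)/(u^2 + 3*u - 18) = (u - 1)/(u + 6)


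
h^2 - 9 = (h - 3)*(h + 3)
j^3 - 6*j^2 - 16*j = j*(j - 8)*(j + 2)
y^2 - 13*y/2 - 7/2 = (y - 7)*(y + 1/2)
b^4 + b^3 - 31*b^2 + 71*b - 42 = (b - 3)*(b - 2)*(b - 1)*(b + 7)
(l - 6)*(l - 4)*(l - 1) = l^3 - 11*l^2 + 34*l - 24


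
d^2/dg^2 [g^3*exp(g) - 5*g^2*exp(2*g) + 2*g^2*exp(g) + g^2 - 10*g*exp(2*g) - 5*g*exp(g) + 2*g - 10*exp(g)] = g^3*exp(g) - 20*g^2*exp(2*g) + 8*g^2*exp(g) - 80*g*exp(2*g) + 9*g*exp(g) - 50*exp(2*g) - 16*exp(g) + 2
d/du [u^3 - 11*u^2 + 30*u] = 3*u^2 - 22*u + 30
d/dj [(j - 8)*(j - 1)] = 2*j - 9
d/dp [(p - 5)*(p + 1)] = 2*p - 4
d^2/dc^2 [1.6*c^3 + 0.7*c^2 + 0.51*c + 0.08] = 9.6*c + 1.4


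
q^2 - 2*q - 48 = (q - 8)*(q + 6)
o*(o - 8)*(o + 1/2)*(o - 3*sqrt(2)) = o^4 - 15*o^3/2 - 3*sqrt(2)*o^3 - 4*o^2 + 45*sqrt(2)*o^2/2 + 12*sqrt(2)*o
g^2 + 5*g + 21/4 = (g + 3/2)*(g + 7/2)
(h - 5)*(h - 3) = h^2 - 8*h + 15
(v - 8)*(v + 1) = v^2 - 7*v - 8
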